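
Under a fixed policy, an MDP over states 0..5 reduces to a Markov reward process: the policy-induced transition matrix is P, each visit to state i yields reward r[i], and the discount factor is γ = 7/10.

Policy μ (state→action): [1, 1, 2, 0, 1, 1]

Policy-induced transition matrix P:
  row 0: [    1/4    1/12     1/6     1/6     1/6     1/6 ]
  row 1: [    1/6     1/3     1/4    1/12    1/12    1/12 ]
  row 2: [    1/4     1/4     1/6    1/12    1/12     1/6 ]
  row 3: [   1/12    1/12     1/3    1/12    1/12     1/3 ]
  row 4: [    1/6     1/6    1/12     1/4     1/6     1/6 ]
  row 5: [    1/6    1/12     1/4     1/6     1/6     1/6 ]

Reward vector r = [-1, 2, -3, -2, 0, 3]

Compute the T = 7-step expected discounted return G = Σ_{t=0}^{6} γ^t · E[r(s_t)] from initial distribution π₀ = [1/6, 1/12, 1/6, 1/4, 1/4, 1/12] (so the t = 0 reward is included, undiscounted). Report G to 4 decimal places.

t=0: π = [0.1667, 0.0833, 0.1667, 0.2500, 0.2500, 0.0833], E[r] = -0.7500, γ^t·E[r] = -0.750000, running G = -0.750000
t=1: π = [0.1736, 0.1528, 0.2014, 0.1458, 0.1250, 0.2014], E[r] = -0.1597, γ^t·E[r] = -0.111806, running G = -0.861806
t=2: π = [0.1858, 0.1655, 0.2101, 0.1354, 0.1250, 0.1782], E[r] = -0.2211, γ^t·E[r] = -0.108322, running G = -0.970127
t=3: π = [0.1884, 0.1701, 0.2075, 0.1345, 0.1241, 0.1754], E[r] = -0.2132, γ^t·E[r] = -0.073112, running G = -1.043240
t=4: π = [0.1884, 0.1708, 0.2075, 0.1343, 0.1240, 0.1749], E[r] = -0.2134, γ^t·E[r] = -0.051248, running G = -1.094488
t=5: π = [0.1885, 0.1710, 0.2075, 0.1343, 0.1239, 0.1748], E[r] = -0.2132, γ^t·E[r] = -0.035840, running G = -1.130328
t=6: π = [0.1885, 0.1710, 0.2075, 0.1343, 0.1239, 0.1748], E[r] = -0.2132, γ^t·E[r] = -0.025086, running G = -1.155414

G = -1.1554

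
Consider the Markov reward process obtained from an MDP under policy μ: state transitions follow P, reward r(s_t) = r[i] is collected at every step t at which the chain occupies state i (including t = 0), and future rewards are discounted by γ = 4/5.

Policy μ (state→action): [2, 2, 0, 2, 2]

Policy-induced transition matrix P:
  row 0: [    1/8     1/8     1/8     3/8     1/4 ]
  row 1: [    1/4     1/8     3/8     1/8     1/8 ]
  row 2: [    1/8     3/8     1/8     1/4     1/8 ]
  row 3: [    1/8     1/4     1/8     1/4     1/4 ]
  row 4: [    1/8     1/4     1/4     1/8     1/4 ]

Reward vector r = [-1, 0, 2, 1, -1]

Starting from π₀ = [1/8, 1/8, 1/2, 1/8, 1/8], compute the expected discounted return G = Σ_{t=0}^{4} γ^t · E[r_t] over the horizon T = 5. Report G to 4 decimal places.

t=0: π = [0.1250, 0.1250, 0.5000, 0.1250, 0.1250], E[r] = 0.8750, γ^t·E[r] = 0.875000, running G = 0.875000
t=1: π = [0.1406, 0.2813, 0.1719, 0.2344, 0.1719], E[r] = 0.2656, γ^t·E[r] = 0.212500, running G = 1.087500
t=2: π = [0.1602, 0.2188, 0.2168, 0.2109, 0.1934], E[r] = 0.2910, γ^t·E[r] = 0.186250, running G = 1.273750
t=3: π = [0.1523, 0.2297, 0.2039, 0.2185, 0.1956], E[r] = 0.2783, γ^t·E[r] = 0.142500, running G = 1.416250
t=4: π = [0.1537, 0.2277, 0.2069, 0.2159, 0.1958], E[r] = 0.2801, γ^t·E[r] = 0.114738, running G = 1.530988

G = 1.5310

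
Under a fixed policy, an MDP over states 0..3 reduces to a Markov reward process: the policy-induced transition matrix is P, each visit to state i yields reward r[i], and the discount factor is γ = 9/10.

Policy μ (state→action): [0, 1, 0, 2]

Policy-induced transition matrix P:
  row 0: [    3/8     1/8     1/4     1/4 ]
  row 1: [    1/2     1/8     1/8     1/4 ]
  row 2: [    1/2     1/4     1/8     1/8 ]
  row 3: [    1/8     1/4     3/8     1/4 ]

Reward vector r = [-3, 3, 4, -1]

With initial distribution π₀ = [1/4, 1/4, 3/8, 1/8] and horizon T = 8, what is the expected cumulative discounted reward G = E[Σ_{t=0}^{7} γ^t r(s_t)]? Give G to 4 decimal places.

t=0: π = [0.2500, 0.2500, 0.3750, 0.1250], E[r] = 1.3750, γ^t·E[r] = 1.375000, running G = 1.375000
t=1: π = [0.4219, 0.1875, 0.1875, 0.2031], E[r] = -0.1563, γ^t·E[r] = -0.140625, running G = 1.234375
t=2: π = [0.3711, 0.1738, 0.2285, 0.2266], E[r] = 0.0957, γ^t·E[r] = 0.077520, running G = 1.311895
t=3: π = [0.3687, 0.1819, 0.2280, 0.2214], E[r] = 0.1304, γ^t·E[r] = 0.095041, running G = 1.406935
t=4: π = [0.3709, 0.1812, 0.2264, 0.2215], E[r] = 0.1152, γ^t·E[r] = 0.075565, running G = 1.482500
t=5: π = [0.3706, 0.1810, 0.2267, 0.2217], E[r] = 0.1165, γ^t·E[r] = 0.068781, running G = 1.551282
t=6: π = [0.3705, 0.1811, 0.2267, 0.2217], E[r] = 0.1169, γ^t·E[r] = 0.062105, running G = 1.613386
t=7: π = [0.3706, 0.1811, 0.2267, 0.2217], E[r] = 0.1167, γ^t·E[r] = 0.055838, running G = 1.669224

G = 1.6692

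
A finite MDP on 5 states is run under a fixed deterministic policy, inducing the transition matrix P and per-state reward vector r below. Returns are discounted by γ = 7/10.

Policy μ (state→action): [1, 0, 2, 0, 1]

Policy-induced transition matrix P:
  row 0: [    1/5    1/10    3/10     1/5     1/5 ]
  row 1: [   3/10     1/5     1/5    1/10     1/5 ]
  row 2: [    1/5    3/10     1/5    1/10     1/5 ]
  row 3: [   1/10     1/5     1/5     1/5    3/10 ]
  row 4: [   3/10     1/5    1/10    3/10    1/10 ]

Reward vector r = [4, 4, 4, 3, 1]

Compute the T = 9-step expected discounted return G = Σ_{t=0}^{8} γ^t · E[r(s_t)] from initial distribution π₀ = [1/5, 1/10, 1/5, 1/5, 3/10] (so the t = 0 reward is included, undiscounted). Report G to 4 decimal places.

G = 9.9916

t=0: π = [0.2000, 0.1000, 0.2000, 0.2000, 0.3000], E[r] = 2.9000, γ^t·E[r] = 2.900000, running G = 2.900000
t=1: π = [0.2200, 0.2000, 0.1900, 0.2000, 0.1900], E[r] = 3.2300, γ^t·E[r] = 2.261000, running G = 5.161000
t=2: π = [0.2190, 0.1970, 0.2030, 0.1800, 0.2010], E[r] = 3.2170, γ^t·E[r] = 1.576330, running G = 6.737330
t=3: π = [0.2218, 0.1984, 0.2018, 0.1801, 0.1979], E[r] = 3.2262, γ^t·E[r] = 1.106587, running G = 7.843917
t=4: π = [0.2216, 0.1980, 0.2024, 0.1798, 0.1982], E[r] = 3.2256, γ^t·E[r] = 0.774459, running G = 8.618376
t=5: π = [0.2216, 0.1981, 0.2023, 0.1798, 0.1982], E[r] = 3.2258, γ^t·E[r] = 0.542152, running G = 9.160528
t=6: π = [0.2216, 0.1981, 0.2023, 0.1798, 0.1982], E[r] = 3.2257, γ^t·E[r] = 0.379505, running G = 9.540033
t=7: π = [0.2216, 0.1981, 0.2023, 0.1798, 0.1982], E[r] = 3.2257, γ^t·E[r] = 0.265654, running G = 9.805687
t=8: π = [0.2216, 0.1981, 0.2023, 0.1798, 0.1982], E[r] = 3.2257, γ^t·E[r] = 0.185958, running G = 9.991644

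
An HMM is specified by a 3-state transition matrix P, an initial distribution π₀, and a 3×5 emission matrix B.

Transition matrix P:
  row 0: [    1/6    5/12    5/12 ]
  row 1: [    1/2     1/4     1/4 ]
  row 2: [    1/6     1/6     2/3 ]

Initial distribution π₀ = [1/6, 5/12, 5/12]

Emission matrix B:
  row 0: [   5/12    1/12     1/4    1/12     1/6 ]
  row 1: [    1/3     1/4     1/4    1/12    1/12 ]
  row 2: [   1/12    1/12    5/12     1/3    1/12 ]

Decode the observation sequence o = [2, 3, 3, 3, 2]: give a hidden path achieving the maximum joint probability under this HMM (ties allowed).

path = [2, 2, 2, 2, 2]

t=0: δ = [4.167e-02, 1.042e-01, 1.736e-01]  (obs o_0=2)
t=1: δ = [4.340e-03, 2.411e-03, 3.858e-02]  ψ = [1, 2, 2]  (obs o_1=3)
t=2: δ = [5.358e-04, 5.358e-04, 8.573e-03]  ψ = [2, 2, 2]  (obs o_2=3)
t=3: δ = [1.191e-04, 1.191e-04, 1.905e-03]  ψ = [2, 2, 2]  (obs o_3=3)
t=4: δ = [7.938e-05, 7.938e-05, 5.292e-04]  ψ = [2, 2, 2]  (obs o_4=2)
backtrack: best end state = 2; path = [2, 2, 2, 2, 2]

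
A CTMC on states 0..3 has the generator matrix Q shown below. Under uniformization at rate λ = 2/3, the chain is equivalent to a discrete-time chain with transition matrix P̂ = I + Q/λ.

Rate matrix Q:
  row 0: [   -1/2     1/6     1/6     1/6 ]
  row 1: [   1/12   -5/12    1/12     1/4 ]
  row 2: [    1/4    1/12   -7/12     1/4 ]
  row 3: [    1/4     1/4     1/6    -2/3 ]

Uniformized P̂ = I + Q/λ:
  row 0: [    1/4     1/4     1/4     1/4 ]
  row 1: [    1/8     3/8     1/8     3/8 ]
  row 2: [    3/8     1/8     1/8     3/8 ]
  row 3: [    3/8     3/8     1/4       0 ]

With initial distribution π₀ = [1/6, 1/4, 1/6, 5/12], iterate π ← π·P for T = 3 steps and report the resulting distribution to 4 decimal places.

t=0: π = [0.1667, 0.2500, 0.1667, 0.4167]
t=1: π = [0.2917, 0.3125, 0.1979, 0.1979]
t=2: π = [0.2604, 0.2891, 0.1862, 0.2643]
t=3: π = [0.2702, 0.2959, 0.1906, 0.2433]

π = [0.2702, 0.2959, 0.1906, 0.2433]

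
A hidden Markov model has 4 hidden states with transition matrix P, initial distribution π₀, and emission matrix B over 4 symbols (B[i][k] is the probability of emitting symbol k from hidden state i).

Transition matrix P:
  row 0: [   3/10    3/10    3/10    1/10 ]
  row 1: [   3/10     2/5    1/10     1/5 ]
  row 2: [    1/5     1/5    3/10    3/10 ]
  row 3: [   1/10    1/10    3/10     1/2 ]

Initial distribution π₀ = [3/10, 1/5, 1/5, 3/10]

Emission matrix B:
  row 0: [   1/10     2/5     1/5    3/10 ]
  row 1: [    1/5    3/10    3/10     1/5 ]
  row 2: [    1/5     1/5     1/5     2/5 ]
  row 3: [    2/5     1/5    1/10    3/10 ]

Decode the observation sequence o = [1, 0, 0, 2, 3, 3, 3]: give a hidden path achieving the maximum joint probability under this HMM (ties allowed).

path = [3, 3, 3, 3, 3, 3, 3]

t=0: δ = [1.200e-01, 6.000e-02, 4.000e-02, 6.000e-02]  (obs o_0=1)
t=1: δ = [3.600e-03, 7.200e-03, 7.200e-03, 1.200e-02]  ψ = [0, 0, 0, 3]  (obs o_1=0)
t=2: δ = [2.160e-04, 5.760e-04, 7.200e-04, 2.400e-03]  ψ = [1, 1, 3, 3]  (obs o_2=0)
t=3: δ = [4.800e-05, 7.200e-05, 1.440e-04, 1.200e-04]  ψ = [3, 3, 3, 3]  (obs o_3=2)
t=4: δ = [8.640e-06, 5.760e-06, 1.728e-05, 1.800e-05]  ψ = [2, 1, 2, 3]  (obs o_4=3)
t=5: δ = [1.037e-06, 6.912e-07, 2.160e-06, 2.700e-06]  ψ = [2, 2, 3, 3]  (obs o_5=3)
t=6: δ = [1.296e-07, 8.640e-08, 3.240e-07, 4.050e-07]  ψ = [2, 2, 3, 3]  (obs o_6=3)
backtrack: best end state = 3; path = [3, 3, 3, 3, 3, 3, 3]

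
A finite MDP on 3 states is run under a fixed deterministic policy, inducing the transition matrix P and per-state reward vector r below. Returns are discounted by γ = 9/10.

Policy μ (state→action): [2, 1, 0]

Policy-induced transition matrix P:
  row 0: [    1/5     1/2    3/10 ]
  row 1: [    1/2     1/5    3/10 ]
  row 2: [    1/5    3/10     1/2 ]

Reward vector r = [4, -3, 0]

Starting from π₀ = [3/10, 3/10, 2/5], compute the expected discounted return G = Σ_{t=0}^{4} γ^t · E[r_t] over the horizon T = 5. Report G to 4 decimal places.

G = 0.9231

t=0: π = [0.3000, 0.3000, 0.4000], E[r] = 0.3000, γ^t·E[r] = 0.300000, running G = 0.300000
t=1: π = [0.2900, 0.3300, 0.3800], E[r] = 0.1700, γ^t·E[r] = 0.153000, running G = 0.453000
t=2: π = [0.2990, 0.3250, 0.3760], E[r] = 0.2210, γ^t·E[r] = 0.179010, running G = 0.632010
t=3: π = [0.2975, 0.3273, 0.3752], E[r] = 0.2081, γ^t·E[r] = 0.151705, running G = 0.783715
t=4: π = [0.2982, 0.3268, 0.3750], E[r] = 0.2125, γ^t·E[r] = 0.139388, running G = 0.923103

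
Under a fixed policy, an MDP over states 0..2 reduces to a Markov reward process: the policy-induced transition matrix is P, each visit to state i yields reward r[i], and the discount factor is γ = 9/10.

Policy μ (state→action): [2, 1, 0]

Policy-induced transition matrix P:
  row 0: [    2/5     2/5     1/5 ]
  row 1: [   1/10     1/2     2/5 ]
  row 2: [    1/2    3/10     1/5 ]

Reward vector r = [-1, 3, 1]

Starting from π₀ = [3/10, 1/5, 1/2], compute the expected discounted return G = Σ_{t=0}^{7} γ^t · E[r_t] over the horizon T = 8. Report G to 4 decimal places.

t=0: π = [0.3000, 0.2000, 0.5000], E[r] = 0.8000, γ^t·E[r] = 0.800000, running G = 0.800000
t=1: π = [0.3900, 0.3700, 0.2400], E[r] = 0.9600, γ^t·E[r] = 0.864000, running G = 1.664000
t=2: π = [0.3130, 0.4130, 0.2740], E[r] = 1.2000, γ^t·E[r] = 0.972000, running G = 2.636000
t=3: π = [0.3035, 0.4139, 0.2826], E[r] = 1.2208, γ^t·E[r] = 0.889963, running G = 3.525963
t=4: π = [0.3041, 0.4131, 0.2828], E[r] = 1.2181, γ^t·E[r] = 0.799182, running G = 4.325145
t=5: π = [0.3043, 0.4130, 0.2826], E[r] = 1.2174, γ^t·E[r] = 0.718858, running G = 5.044003
t=6: π = [0.3044, 0.4130, 0.2826], E[r] = 1.2174, γ^t·E[r] = 0.646964, running G = 5.690968
t=7: π = [0.3043, 0.4130, 0.2826], E[r] = 1.2174, γ^t·E[r] = 0.582274, running G = 6.273241

G = 6.2732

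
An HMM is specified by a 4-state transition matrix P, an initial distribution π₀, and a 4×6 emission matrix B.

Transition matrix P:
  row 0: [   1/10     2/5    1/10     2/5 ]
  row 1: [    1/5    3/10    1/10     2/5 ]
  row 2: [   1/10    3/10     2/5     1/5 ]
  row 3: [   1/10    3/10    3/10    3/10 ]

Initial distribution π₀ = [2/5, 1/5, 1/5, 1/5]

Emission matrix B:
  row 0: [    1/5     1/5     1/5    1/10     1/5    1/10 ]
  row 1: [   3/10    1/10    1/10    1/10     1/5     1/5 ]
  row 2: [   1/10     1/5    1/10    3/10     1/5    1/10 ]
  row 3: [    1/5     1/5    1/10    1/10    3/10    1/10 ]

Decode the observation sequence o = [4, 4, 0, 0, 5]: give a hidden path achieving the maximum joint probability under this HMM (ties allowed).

t=0: δ = [8.000e-02, 4.000e-02, 4.000e-02, 6.000e-02]  (obs o_0=4)
t=1: δ = [1.600e-03, 6.400e-03, 3.600e-03, 9.600e-03]  ψ = [0, 0, 3, 0]  (obs o_1=4)
t=2: δ = [2.560e-04, 8.640e-04, 2.880e-04, 5.760e-04]  ψ = [1, 3, 3, 3]  (obs o_2=0)
t=3: δ = [3.456e-05, 7.776e-05, 1.728e-05, 6.912e-05]  ψ = [1, 1, 3, 1]  (obs o_3=0)
t=4: δ = [1.555e-06, 4.666e-06, 2.074e-06, 3.110e-06]  ψ = [1, 1, 3, 1]  (obs o_4=5)
backtrack: best end state = 1; path = [0, 3, 1, 1, 1]

path = [0, 3, 1, 1, 1]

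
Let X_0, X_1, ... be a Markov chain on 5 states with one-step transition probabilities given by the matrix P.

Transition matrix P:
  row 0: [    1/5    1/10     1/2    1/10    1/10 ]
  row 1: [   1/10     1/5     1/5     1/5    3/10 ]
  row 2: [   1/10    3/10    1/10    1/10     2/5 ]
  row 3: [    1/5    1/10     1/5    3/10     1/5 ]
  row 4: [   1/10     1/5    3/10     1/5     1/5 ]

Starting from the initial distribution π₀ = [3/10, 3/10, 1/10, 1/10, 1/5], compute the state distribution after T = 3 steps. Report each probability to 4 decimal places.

t=0: π = [0.3000, 0.3000, 0.1000, 0.1000, 0.2000]
t=1: π = [0.1400, 0.1700, 0.3000, 0.1700, 0.2200]
t=2: π = [0.1310, 0.1990, 0.2340, 0.1730, 0.2630]
t=3: π = [0.1304, 0.1930, 0.2422, 0.1808, 0.2536]

π = [0.1304, 0.1930, 0.2422, 0.1808, 0.2536]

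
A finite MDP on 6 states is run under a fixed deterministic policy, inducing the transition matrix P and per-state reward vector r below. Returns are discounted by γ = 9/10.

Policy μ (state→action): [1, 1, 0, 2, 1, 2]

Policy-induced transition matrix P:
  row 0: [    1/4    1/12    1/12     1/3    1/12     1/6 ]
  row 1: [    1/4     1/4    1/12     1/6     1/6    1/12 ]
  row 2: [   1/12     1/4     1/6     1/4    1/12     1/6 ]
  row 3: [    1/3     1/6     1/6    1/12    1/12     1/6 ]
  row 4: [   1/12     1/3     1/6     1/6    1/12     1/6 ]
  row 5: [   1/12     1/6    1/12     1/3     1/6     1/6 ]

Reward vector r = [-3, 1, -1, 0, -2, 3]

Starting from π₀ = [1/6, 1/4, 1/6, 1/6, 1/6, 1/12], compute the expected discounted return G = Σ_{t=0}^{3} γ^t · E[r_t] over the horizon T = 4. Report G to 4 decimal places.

G = -1.2327

t=0: π = [0.1667, 0.2500, 0.1667, 0.1667, 0.1667, 0.0833], E[r] = -0.5000, γ^t·E[r] = -0.500000, running G = -0.500000
t=1: π = [0.1944, 0.2153, 0.1250, 0.2083, 0.1111, 0.1458], E[r] = -0.2778, γ^t·E[r] = -0.250000, running G = -0.750000
t=2: π = [0.2037, 0.1973, 0.1204, 0.2164, 0.1134, 0.1487], E[r] = -0.3148, γ^t·E[r] = -0.255000, running G = -1.005000
t=3: π = [0.2043, 0.1951, 0.1209, 0.2174, 0.1122, 0.1502], E[r] = -0.3123, γ^t·E[r] = -0.227672, running G = -1.232672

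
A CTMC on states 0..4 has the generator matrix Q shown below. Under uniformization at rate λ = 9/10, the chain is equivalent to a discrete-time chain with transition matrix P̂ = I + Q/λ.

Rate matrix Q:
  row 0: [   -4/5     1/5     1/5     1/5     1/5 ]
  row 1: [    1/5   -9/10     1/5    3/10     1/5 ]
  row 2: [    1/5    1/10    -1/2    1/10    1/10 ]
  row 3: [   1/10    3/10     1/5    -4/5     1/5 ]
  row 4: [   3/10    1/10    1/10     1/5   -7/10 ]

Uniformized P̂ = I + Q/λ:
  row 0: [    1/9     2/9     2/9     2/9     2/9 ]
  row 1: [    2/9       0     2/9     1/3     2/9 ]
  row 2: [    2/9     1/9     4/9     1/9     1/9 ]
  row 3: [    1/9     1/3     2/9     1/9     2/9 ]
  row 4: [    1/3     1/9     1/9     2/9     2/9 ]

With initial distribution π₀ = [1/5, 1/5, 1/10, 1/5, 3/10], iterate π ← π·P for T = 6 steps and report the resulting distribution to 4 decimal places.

π = [0.2003, 0.1581, 0.2580, 0.1900, 0.1936]

t=0: π = [0.2000, 0.2000, 0.1000, 0.2000, 0.3000]
t=1: π = [0.2111, 0.1556, 0.2111, 0.2111, 0.2111]
t=2: π = [0.1988, 0.1642, 0.2457, 0.1926, 0.1988]
t=3: π = [0.2008, 0.1578, 0.2547, 0.1918, 0.1949]
t=4: π = [0.2003, 0.1585, 0.2572, 0.1901, 0.1939]
t=5: π = [0.2004, 0.1580, 0.2578, 0.1901, 0.1936]
t=6: π = [0.2003, 0.1581, 0.2580, 0.1900, 0.1936]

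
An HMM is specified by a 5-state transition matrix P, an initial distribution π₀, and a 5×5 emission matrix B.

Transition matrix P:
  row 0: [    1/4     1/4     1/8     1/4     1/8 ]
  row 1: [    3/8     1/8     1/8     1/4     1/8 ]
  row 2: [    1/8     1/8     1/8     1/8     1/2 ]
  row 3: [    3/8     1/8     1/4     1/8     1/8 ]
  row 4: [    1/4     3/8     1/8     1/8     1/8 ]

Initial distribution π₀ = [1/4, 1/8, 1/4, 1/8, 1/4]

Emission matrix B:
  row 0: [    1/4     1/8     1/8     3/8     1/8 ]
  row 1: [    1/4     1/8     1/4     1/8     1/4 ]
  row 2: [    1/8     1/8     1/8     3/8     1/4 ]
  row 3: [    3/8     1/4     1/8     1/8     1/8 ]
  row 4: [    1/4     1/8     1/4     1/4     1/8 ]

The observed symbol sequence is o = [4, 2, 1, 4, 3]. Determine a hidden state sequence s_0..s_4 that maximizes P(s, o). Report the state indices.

path = [2, 4, 0, 1, 0]

t=0: δ = [3.125e-02, 3.125e-02, 6.250e-02, 1.562e-02, 3.125e-02]  (obs o_0=4)
t=1: δ = [1.465e-03, 2.930e-03, 9.766e-04, 9.766e-04, 7.812e-03]  ψ = [1, 4, 2, 0, 2]  (obs o_1=2)
t=2: δ = [2.441e-04, 3.662e-04, 1.221e-04, 2.441e-04, 1.221e-04]  ψ = [4, 4, 4, 4, 4]  (obs o_2=1)
t=3: δ = [1.717e-05, 1.526e-05, 1.526e-05, 1.144e-05, 7.629e-06]  ψ = [1, 0, 3, 1, 2]  (obs o_3=4)
t=4: δ = [2.146e-06, 5.364e-07, 1.073e-06, 5.364e-07, 1.907e-06]  ψ = [1, 0, 3, 0, 2]  (obs o_4=3)
backtrack: best end state = 0; path = [2, 4, 0, 1, 0]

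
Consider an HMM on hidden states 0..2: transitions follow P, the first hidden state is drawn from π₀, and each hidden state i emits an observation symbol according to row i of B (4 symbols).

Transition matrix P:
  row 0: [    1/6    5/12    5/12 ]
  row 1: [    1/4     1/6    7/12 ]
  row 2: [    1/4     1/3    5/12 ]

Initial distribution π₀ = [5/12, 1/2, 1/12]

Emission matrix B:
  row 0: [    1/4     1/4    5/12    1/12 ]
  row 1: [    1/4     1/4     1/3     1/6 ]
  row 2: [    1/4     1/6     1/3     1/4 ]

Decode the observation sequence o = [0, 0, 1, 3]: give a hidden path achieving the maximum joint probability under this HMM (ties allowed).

t=0: δ = [1.042e-01, 1.250e-01, 2.083e-02]  (obs o_0=0)
t=1: δ = [7.812e-03, 1.085e-02, 1.823e-02]  ψ = [1, 0, 1]  (obs o_1=0)
t=2: δ = [1.139e-03, 1.519e-03, 1.266e-03]  ψ = [2, 2, 2]  (obs o_2=1)
t=3: δ = [3.165e-05, 7.912e-05, 2.215e-04]  ψ = [1, 0, 1]  (obs o_3=3)
backtrack: best end state = 2; path = [1, 2, 1, 2]

path = [1, 2, 1, 2]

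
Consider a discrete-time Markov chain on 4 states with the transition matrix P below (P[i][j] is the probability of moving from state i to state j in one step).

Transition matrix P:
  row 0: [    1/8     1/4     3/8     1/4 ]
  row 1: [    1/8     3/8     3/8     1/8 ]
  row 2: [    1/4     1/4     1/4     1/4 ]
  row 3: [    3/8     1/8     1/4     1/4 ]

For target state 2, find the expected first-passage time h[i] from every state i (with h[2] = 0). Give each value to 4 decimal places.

h = [2.8758, 2.8235, 0.0000, 3.2418]

First-step conditioning: h[2] = 0; for i ≠ 2, h[i] = 1 + Σ_k P[i][k]·h[k].
  h[0] = 1 + 1/8·h[0] + 1/4·h[1] + 1/4·h[3]
  h[1] = 1 + 1/8·h[0] + 3/8·h[1] + 1/8·h[3]
  h[3] = 1 + 3/8·h[0] + 1/8·h[1] + 1/4·h[3]
Solving the 3×3 linear system over states ≠ 2 gives exactly h = [440/153, 48/17, 0, 496/153] (h[2] = 0 is the target).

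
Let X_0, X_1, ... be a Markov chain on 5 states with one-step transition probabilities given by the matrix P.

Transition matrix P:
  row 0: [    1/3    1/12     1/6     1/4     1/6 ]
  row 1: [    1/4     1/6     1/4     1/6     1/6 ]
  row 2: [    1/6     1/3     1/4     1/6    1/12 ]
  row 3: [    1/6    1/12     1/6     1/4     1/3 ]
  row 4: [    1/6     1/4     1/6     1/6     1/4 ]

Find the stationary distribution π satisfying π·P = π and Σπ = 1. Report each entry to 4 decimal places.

Balance equations π_j = Σ_i π_i·P[i][j]:
  π_0 = 1/3·π_0 + 1/4·π_1 + 1/6·π_2 + 1/6·π_3 + 1/6·π_4
  π_1 = 1/12·π_0 + 1/6·π_1 + 1/3·π_2 + 1/12·π_3 + 1/4·π_4
  π_2 = 1/6·π_0 + 1/4·π_1 + 1/4·π_2 + 1/6·π_3 + 1/6·π_4
  π_3 = 1/4·π_0 + 1/6·π_1 + 1/6·π_2 + 1/4·π_3 + 1/6·π_4
  normalize: π_0 + π_1 + π_2 + π_3 + π_4 = 1
Solving the linear system gives exactly π = [315/1444, 131/722, 1575/7942, 3203/15884, 796/3971].

π = [0.2181, 0.1814, 0.1983, 0.2016, 0.2005]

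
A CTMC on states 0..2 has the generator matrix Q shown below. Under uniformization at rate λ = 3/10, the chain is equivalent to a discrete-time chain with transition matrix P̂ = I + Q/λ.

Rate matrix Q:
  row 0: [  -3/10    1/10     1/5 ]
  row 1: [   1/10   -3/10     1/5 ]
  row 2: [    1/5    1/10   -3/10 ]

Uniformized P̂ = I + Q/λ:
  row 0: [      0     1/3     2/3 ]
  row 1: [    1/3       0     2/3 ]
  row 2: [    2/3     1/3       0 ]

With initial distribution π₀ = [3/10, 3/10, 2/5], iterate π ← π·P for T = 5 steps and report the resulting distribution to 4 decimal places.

π = [0.3502, 0.2498, 0.4000]

t=0: π = [0.3000, 0.3000, 0.4000]
t=1: π = [0.3667, 0.2333, 0.4000]
t=2: π = [0.3444, 0.2556, 0.4000]
t=3: π = [0.3519, 0.2481, 0.4000]
t=4: π = [0.3494, 0.2506, 0.4000]
t=5: π = [0.3502, 0.2498, 0.4000]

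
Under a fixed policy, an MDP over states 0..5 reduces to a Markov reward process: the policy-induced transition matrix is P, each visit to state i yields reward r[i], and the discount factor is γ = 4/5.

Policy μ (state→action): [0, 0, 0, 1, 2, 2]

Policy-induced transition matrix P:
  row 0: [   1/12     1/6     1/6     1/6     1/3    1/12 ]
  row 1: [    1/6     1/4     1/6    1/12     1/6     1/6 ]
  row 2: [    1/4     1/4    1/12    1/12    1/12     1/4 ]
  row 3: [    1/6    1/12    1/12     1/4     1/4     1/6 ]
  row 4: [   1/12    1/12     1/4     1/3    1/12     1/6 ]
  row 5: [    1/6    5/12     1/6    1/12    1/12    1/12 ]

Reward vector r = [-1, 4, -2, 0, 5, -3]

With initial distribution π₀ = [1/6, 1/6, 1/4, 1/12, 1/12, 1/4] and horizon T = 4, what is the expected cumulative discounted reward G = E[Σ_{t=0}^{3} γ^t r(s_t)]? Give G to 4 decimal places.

t=0: π = [0.1667, 0.1667, 0.2500, 0.0833, 0.0833, 0.2500], E[r] = -0.3333, γ^t·E[r] = -0.333333, running G = -0.333333
t=1: π = [0.1667, 0.2500, 0.1458, 0.1319, 0.1528, 0.1528], E[r] = 0.8472, γ^t·E[r] = 0.677778, running G = 0.344444
t=2: π = [0.1522, 0.2141, 0.1563, 0.1574, 0.1678, 0.1522], E[r] = 0.7743, γ^t·E[r] = 0.495556, running G = 0.840000
t=3: π = [0.1530, 0.2085, 0.1545, 0.1642, 0.1655, 0.1543], E[r] = 0.7362, γ^t·E[r] = 0.376938, running G = 1.216938

G = 1.2169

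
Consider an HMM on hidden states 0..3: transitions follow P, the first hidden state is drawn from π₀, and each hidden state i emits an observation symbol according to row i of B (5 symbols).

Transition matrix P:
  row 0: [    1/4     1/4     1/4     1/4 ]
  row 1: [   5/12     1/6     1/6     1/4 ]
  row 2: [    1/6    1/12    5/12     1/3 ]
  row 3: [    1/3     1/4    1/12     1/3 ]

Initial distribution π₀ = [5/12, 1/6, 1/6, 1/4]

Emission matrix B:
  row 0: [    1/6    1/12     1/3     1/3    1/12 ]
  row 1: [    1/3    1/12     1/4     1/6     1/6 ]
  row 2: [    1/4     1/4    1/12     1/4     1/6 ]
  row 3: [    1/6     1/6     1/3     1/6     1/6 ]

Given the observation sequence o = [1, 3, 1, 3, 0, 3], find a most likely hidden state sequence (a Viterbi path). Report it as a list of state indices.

t=0: δ = [3.472e-02, 1.389e-02, 4.167e-02, 4.167e-02]  (obs o_0=1)
t=1: δ = [4.630e-03, 1.736e-03, 4.340e-03, 2.315e-03]  ψ = [3, 3, 2, 2]  (obs o_1=3)
t=2: δ = [9.645e-05, 9.645e-05, 4.521e-04, 2.411e-04]  ψ = [0, 0, 2, 2]  (obs o_2=1)
t=3: δ = [2.679e-05, 1.005e-05, 4.710e-05, 2.512e-05]  ψ = [3, 3, 2, 2]  (obs o_3=3)
t=4: δ = [1.395e-06, 2.233e-06, 4.906e-06, 2.616e-06]  ψ = [3, 0, 2, 2]  (obs o_4=0)
t=5: δ = [3.101e-07, 1.090e-07, 5.110e-07, 2.725e-07]  ψ = [1, 3, 2, 2]  (obs o_5=3)
backtrack: best end state = 2; path = [2, 2, 2, 2, 2, 2]

path = [2, 2, 2, 2, 2, 2]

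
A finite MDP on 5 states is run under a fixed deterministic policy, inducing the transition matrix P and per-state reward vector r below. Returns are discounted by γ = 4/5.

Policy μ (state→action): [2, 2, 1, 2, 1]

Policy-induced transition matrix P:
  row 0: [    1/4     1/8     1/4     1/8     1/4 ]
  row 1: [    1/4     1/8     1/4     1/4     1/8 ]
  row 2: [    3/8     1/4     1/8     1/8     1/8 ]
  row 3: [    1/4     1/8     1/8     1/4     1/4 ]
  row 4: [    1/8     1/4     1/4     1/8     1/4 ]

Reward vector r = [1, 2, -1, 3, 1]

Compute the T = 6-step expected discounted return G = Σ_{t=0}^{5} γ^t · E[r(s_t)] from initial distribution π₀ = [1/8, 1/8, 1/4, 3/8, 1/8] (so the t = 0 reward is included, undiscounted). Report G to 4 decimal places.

G = 4.4230

t=0: π = [0.1250, 0.1250, 0.2500, 0.3750, 0.1250], E[r] = 1.3750, γ^t·E[r] = 1.375000, running G = 1.375000
t=1: π = [0.2656, 0.1719, 0.1719, 0.1875, 0.2031], E[r] = 1.2031, γ^t·E[r] = 0.962500, running G = 2.337500
t=2: π = [0.2461, 0.1719, 0.2051, 0.1699, 0.2070], E[r] = 1.1016, γ^t·E[r] = 0.705000, running G = 3.042500
t=3: π = [0.2498, 0.1765, 0.2031, 0.1677, 0.2029], E[r] = 1.1057, γ^t·E[r] = 0.566125, running G = 3.608625
t=4: π = [0.2500, 0.1758, 0.2036, 0.1680, 0.2025], E[r] = 1.1045, γ^t·E[r] = 0.452413, running G = 4.061038
t=5: π = [0.2501, 0.1758, 0.2035, 0.1680, 0.2026], E[r] = 1.1046, γ^t·E[r] = 0.361968, running G = 4.423005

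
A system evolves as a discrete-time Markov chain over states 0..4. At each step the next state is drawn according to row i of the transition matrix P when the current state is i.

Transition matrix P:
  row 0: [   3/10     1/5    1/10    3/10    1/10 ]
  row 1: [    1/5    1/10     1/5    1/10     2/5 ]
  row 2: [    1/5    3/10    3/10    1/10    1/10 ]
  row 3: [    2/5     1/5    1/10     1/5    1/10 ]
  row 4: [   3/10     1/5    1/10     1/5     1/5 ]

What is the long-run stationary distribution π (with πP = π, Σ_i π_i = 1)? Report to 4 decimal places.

Balance equations π_j = Σ_i π_i·P[i][j]:
  π_0 = 3/10·π_0 + 1/5·π_1 + 1/5·π_2 + 2/5·π_3 + 3/10·π_4
  π_1 = 1/5·π_0 + 1/10·π_1 + 3/10·π_2 + 1/5·π_3 + 1/5·π_4
  π_2 = 1/10·π_0 + 1/5·π_1 + 3/10·π_2 + 1/10·π_3 + 1/10·π_4
  π_3 = 3/10·π_0 + 1/10·π_1 + 1/10·π_2 + 1/5·π_3 + 1/5·π_4
  normalize: π_0 + π_1 + π_2 + π_3 + π_4 = 1
Solving the linear system gives exactly π = [818/2871, 17/87, 13/87, 557/2871, 46/261].

π = [0.2849, 0.1954, 0.1494, 0.1940, 0.1762]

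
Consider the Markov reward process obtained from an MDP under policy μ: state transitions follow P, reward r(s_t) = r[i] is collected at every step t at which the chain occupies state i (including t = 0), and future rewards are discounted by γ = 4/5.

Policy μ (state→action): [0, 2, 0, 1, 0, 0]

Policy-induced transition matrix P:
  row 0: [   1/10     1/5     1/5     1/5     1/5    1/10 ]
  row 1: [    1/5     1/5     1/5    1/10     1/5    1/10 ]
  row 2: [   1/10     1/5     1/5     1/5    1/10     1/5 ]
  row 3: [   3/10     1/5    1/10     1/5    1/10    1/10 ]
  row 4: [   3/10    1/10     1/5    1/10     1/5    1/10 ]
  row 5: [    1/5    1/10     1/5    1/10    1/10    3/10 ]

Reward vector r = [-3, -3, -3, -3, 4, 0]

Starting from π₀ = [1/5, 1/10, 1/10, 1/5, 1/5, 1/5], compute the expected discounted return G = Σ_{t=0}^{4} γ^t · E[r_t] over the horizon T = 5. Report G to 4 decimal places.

t=0: π = [0.2000, 0.1000, 0.1000, 0.2000, 0.2000, 0.2000], E[r] = -1.0000, γ^t·E[r] = -1.000000, running G = -1.000000
t=1: π = [0.2100, 0.1600, 0.1800, 0.1500, 0.1500, 0.1500], E[r] = -1.5000, γ^t·E[r] = -1.200000, running G = -2.200000
t=2: π = [0.1910, 0.1700, 0.1850, 0.1540, 0.1520, 0.1480], E[r] = -1.4920, γ^t·E[r] = -0.954880, running G = -3.154880
t=3: π = [0.1930, 0.1700, 0.1846, 0.1530, 0.1513, 0.1481], E[r] = -1.4966, γ^t·E[r] = -0.766259, running G = -3.921139
t=4: π = [0.1927, 0.1701, 0.1847, 0.1531, 0.1514, 0.1481], E[r] = -1.4958, γ^t·E[r] = -0.612659, running G = -4.533798

G = -4.5338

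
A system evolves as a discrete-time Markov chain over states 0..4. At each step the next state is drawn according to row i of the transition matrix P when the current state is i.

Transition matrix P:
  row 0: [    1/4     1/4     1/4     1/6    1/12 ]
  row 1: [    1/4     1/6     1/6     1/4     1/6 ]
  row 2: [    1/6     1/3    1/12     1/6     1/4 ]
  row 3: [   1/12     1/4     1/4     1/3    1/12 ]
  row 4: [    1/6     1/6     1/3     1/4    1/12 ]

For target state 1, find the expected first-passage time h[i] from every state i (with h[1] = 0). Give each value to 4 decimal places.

First-step conditioning: h[1] = 0; for i ≠ 1, h[i] = 1 + Σ_k P[i][k]·h[k].
  h[0] = 1 + 1/4·h[0] + 1/4·h[2] + 1/6·h[3] + 1/12·h[4]
  h[2] = 1 + 1/6·h[0] + 1/12·h[2] + 1/6·h[3] + 1/4·h[4]
  h[3] = 1 + 1/12·h[0] + 1/4·h[2] + 1/3·h[3] + 1/12·h[4]
  h[4] = 1 + 1/6·h[0] + 1/3·h[2] + 1/4·h[3] + 1/12·h[4]
Solving the 4×4 linear system over states ≠ 1 gives exactly h = [1992/515, 0, 1872/515, 1992/515, 2148/515] (h[1] = 0 is the target).

h = [3.8680, 0.0000, 3.6350, 3.8680, 4.1709]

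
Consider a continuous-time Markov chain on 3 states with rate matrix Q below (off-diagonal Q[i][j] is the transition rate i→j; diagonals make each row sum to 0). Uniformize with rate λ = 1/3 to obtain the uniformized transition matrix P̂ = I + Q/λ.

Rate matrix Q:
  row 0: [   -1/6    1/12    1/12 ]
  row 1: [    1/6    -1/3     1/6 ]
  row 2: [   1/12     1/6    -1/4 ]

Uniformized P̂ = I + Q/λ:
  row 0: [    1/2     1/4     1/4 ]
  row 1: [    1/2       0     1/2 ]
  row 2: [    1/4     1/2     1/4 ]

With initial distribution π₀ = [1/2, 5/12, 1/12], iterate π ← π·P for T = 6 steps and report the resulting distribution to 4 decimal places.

π = [0.4207, 0.2641, 0.3152]

t=0: π = [0.5000, 0.4167, 0.0833]
t=1: π = [0.4792, 0.1667, 0.3542]
t=2: π = [0.4115, 0.2969, 0.2917]
t=3: π = [0.4271, 0.2487, 0.3242]
t=4: π = [0.4189, 0.2689, 0.3122]
t=5: π = [0.4220, 0.2608, 0.3172]
t=6: π = [0.4207, 0.2641, 0.3152]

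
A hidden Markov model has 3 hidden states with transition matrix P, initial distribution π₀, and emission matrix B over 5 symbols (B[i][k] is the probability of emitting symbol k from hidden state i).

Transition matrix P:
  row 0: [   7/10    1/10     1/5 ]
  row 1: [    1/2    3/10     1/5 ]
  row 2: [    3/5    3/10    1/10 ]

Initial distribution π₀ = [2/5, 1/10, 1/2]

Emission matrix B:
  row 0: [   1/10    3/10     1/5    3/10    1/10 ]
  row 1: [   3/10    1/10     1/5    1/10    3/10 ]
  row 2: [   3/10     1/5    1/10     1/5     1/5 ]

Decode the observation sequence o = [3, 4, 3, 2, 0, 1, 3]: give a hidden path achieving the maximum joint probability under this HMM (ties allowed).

t=0: δ = [1.200e-01, 1.000e-02, 1.000e-01]  (obs o_0=3)
t=1: δ = [8.400e-03, 9.000e-03, 4.800e-03]  ψ = [0, 2, 0]  (obs o_1=4)
t=2: δ = [1.764e-03, 2.700e-04, 3.600e-04]  ψ = [0, 1, 1]  (obs o_2=3)
t=3: δ = [2.470e-04, 3.528e-05, 3.528e-05]  ψ = [0, 0, 0]  (obs o_3=2)
t=4: δ = [1.729e-05, 7.409e-06, 1.482e-05]  ψ = [0, 0, 0]  (obs o_4=0)
t=5: δ = [3.630e-06, 4.445e-07, 6.915e-07]  ψ = [0, 2, 0]  (obs o_5=1)
t=6: δ = [7.624e-07, 3.630e-08, 1.452e-07]  ψ = [0, 0, 0]  (obs o_6=3)
backtrack: best end state = 0; path = [0, 0, 0, 0, 0, 0, 0]

path = [0, 0, 0, 0, 0, 0, 0]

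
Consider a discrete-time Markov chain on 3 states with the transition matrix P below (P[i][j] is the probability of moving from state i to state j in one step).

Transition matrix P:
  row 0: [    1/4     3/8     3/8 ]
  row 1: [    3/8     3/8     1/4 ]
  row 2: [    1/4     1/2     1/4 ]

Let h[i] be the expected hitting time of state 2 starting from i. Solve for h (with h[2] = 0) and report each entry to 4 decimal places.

First-step conditioning: h[2] = 0; for i ≠ 2, h[i] = 1 + Σ_k P[i][k]·h[k].
  h[0] = 1 + 1/4·h[0] + 3/8·h[1]
  h[1] = 1 + 3/8·h[0] + 3/8·h[1]
Solving the 2×2 linear system over states ≠ 2 gives exactly h = [64/21, 24/7, 0] (h[2] = 0 is the target).

h = [3.0476, 3.4286, 0.0000]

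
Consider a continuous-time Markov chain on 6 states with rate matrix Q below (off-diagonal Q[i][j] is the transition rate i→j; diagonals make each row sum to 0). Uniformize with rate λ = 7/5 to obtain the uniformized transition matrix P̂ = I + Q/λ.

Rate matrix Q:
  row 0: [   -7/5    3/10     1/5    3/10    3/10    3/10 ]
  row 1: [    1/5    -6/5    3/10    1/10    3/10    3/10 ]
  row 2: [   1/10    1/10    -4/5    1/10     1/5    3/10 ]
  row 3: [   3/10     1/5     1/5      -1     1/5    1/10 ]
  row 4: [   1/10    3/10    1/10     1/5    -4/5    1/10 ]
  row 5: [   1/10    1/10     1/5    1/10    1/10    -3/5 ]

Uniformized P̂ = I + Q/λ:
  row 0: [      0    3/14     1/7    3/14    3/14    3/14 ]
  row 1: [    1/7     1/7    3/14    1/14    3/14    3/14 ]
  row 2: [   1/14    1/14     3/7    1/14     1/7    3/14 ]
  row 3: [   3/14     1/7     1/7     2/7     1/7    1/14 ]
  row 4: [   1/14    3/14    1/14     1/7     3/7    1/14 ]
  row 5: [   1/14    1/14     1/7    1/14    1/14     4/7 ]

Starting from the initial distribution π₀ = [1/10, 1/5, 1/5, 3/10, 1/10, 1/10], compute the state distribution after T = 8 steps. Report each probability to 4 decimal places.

π = [0.0921, 0.1310, 0.1935, 0.1255, 0.1962, 0.2616]

t=0: π = [0.1000, 0.2000, 0.2000, 0.3000, 0.1000, 0.1000]
t=1: π = [0.1214, 0.1357, 0.2071, 0.1571, 0.1857, 0.1929]
t=2: π = [0.0949, 0.1362, 0.1985, 0.1357, 0.2005, 0.2342]
t=3: π = [0.0938, 0.1331, 0.1950, 0.1284, 0.1999, 0.2499]
t=4: π = [0.0926, 0.1321, 0.1938, 0.1266, 0.1983, 0.2566]
t=5: π = [0.0923, 0.1315, 0.1935, 0.1260, 0.1972, 0.2595]
t=6: π = [0.0922, 0.1312, 0.1934, 0.1257, 0.1967, 0.2608]
t=7: π = [0.0922, 0.1310, 0.1934, 0.1256, 0.1964, 0.2614]
t=8: π = [0.0921, 0.1310, 0.1935, 0.1255, 0.1962, 0.2616]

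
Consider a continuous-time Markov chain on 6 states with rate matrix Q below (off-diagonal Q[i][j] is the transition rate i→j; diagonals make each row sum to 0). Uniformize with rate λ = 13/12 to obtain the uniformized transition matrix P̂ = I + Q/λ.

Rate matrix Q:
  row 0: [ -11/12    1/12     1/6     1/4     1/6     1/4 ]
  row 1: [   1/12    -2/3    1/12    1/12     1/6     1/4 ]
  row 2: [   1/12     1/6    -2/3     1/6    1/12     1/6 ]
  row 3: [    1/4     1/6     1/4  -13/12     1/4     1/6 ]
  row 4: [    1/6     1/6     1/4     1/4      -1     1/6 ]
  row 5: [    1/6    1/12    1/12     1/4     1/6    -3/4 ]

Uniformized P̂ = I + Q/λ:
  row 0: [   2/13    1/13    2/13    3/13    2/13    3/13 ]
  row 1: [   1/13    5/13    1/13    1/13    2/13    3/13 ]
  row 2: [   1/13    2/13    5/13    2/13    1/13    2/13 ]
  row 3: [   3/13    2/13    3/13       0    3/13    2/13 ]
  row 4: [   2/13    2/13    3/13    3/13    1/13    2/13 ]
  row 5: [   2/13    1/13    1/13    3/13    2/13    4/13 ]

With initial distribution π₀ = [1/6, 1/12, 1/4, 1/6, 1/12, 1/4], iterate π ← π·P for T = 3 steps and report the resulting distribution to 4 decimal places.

t=0: π = [0.1667, 0.0833, 0.2500, 0.1667, 0.0833, 0.2500]
t=1: π = [0.1410, 0.1410, 0.2051, 0.1603, 0.1410, 0.2115]
t=2: π = [0.1395, 0.1593, 0.1972, 0.1563, 0.1395, 0.2081]
t=3: π = [0.1384, 0.1639, 0.1939, 0.1550, 0.1400, 0.2088]

π = [0.1384, 0.1639, 0.1939, 0.1550, 0.1400, 0.2088]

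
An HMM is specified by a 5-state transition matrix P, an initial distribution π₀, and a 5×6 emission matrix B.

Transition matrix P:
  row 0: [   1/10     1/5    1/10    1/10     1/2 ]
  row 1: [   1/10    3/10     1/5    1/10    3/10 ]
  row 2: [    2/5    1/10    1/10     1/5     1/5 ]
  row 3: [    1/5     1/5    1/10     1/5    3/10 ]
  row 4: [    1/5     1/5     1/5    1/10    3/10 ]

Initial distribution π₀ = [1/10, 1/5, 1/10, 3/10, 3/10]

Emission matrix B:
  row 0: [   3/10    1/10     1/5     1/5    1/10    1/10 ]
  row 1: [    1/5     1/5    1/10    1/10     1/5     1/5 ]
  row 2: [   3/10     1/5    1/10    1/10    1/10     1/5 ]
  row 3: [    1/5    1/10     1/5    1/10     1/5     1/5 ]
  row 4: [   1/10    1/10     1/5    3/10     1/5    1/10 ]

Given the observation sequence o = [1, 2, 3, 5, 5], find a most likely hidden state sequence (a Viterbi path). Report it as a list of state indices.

path = [2, 0, 4, 1, 1]

t=0: δ = [1.000e-02, 4.000e-02, 2.000e-02, 3.000e-02, 3.000e-02]  (obs o_0=1)
t=1: δ = [1.600e-03, 1.200e-03, 8.000e-04, 1.200e-03, 2.400e-03]  ψ = [2, 1, 1, 3, 1]  (obs o_1=2)
t=2: δ = [9.600e-05, 4.800e-05, 4.800e-05, 2.400e-05, 2.400e-04]  ψ = [4, 4, 4, 3, 0]  (obs o_2=3)
t=3: δ = [4.800e-06, 9.600e-06, 9.600e-06, 4.800e-06, 7.200e-06]  ψ = [4, 4, 4, 4, 4]  (obs o_3=5)
t=4: δ = [3.840e-07, 5.760e-07, 3.840e-07, 3.840e-07, 2.880e-07]  ψ = [2, 1, 1, 2, 1]  (obs o_4=5)
backtrack: best end state = 1; path = [2, 0, 4, 1, 1]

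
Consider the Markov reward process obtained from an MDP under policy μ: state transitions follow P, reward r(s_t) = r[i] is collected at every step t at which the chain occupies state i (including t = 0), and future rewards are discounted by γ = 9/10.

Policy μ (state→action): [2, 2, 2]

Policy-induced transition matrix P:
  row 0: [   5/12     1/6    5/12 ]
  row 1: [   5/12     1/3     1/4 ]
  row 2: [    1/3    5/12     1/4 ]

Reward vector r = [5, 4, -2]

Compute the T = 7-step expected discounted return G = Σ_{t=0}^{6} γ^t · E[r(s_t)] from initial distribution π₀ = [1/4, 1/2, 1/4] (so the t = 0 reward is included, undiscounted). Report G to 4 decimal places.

t=0: π = [0.2500, 0.5000, 0.2500], E[r] = 2.7500, γ^t·E[r] = 2.750000, running G = 2.750000
t=1: π = [0.3958, 0.3125, 0.2917], E[r] = 2.6458, γ^t·E[r] = 2.381250, running G = 5.131250
t=2: π = [0.3924, 0.2917, 0.3160], E[r] = 2.4965, γ^t·E[r] = 2.022188, running G = 7.153438
t=3: π = [0.3903, 0.2943, 0.3154], E[r] = 2.4980, γ^t·E[r] = 1.821023, running G = 8.974461
t=4: π = [0.3904, 0.2946, 0.3151], E[r] = 2.5000, γ^t·E[r] = 1.640282, running G = 10.614743
t=5: π = [0.3904, 0.2945, 0.3151], E[r] = 2.5000, γ^t·E[r] = 1.476242, running G = 12.090984
t=6: π = [0.3904, 0.2945, 0.3151], E[r] = 2.5000, γ^t·E[r] = 1.328602, running G = 13.419586

G = 13.4196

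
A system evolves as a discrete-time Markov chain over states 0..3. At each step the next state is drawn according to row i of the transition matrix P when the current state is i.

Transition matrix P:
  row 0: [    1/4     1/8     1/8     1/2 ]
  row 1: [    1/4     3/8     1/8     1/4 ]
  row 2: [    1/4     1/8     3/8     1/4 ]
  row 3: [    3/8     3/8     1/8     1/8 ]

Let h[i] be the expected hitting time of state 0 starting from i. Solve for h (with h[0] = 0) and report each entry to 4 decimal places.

h = [0.0000, 3.6000, 3.6000, 3.2000]

First-step conditioning: h[0] = 0; for i ≠ 0, h[i] = 1 + Σ_k P[i][k]·h[k].
  h[1] = 1 + 3/8·h[1] + 1/8·h[2] + 1/4·h[3]
  h[2] = 1 + 1/8·h[1] + 3/8·h[2] + 1/4·h[3]
  h[3] = 1 + 3/8·h[1] + 1/8·h[2] + 1/8·h[3]
Solving the 3×3 linear system over states ≠ 0 gives exactly h = [0, 18/5, 18/5, 16/5] (h[0] = 0 is the target).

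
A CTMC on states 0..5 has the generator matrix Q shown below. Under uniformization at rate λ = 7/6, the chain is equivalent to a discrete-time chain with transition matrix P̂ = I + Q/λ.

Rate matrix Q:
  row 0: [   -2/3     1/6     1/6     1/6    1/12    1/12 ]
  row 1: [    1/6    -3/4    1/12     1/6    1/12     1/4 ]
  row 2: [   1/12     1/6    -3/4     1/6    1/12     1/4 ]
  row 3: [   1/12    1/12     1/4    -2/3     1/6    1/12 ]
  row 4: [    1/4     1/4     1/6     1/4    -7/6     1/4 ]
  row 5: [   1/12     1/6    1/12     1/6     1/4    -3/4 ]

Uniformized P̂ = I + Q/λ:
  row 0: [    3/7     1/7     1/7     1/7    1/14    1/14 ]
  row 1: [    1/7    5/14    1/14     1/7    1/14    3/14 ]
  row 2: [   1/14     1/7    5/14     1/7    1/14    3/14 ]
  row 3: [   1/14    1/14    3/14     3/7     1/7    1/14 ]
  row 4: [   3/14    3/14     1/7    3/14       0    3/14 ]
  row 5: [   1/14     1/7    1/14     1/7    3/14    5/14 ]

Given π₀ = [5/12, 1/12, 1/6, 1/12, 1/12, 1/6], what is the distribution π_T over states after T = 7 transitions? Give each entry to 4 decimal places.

t=0: π = [0.4167, 0.0833, 0.1667, 0.0833, 0.0833, 0.1667]
t=1: π = [0.2381, 0.1607, 0.1667, 0.1726, 0.0952, 0.1667]
t=2: π = [0.1815, 0.1718, 0.1675, 0.1990, 0.1008, 0.1794]
t=3: π = [0.1629, 0.1726, 0.1679, 0.2069, 0.1041, 0.1856]
t=4: π = [0.1568, 0.1725, 0.1680, 0.2094, 0.1053, 0.1880]
t=5: π = [0.1548, 0.1724, 0.1681, 0.2102, 0.1057, 0.1888]
t=6: π = [0.1541, 0.1723, 0.1681, 0.2105, 0.1059, 0.1891]
t=7: π = [0.1539, 0.1723, 0.1681, 0.2106, 0.1059, 0.1892]

π = [0.1539, 0.1723, 0.1681, 0.2106, 0.1059, 0.1892]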